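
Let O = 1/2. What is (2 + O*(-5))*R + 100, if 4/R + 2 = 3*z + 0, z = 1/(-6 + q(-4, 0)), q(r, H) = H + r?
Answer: 2320/23 ≈ 100.87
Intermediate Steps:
O = 1/2 ≈ 0.50000
z = -1/10 (z = 1/(-6 + (0 - 4)) = 1/(-6 - 4) = 1/(-10) = -1/10 ≈ -0.10000)
R = -40/23 (R = 4/(-2 + (3*(-1/10) + 0)) = 4/(-2 + (-3/10 + 0)) = 4/(-2 - 3/10) = 4/(-23/10) = 4*(-10/23) = -40/23 ≈ -1.7391)
(2 + O*(-5))*R + 100 = (2 + (1/2)*(-5))*(-40/23) + 100 = (2 - 5/2)*(-40/23) + 100 = -1/2*(-40/23) + 100 = 20/23 + 100 = 2320/23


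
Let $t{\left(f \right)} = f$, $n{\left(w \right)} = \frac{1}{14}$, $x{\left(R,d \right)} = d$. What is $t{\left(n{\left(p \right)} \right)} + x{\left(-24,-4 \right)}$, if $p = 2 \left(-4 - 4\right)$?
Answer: $- \frac{55}{14} \approx -3.9286$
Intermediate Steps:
$p = -16$ ($p = 2 \left(-8\right) = -16$)
$n{\left(w \right)} = \frac{1}{14}$
$t{\left(n{\left(p \right)} \right)} + x{\left(-24,-4 \right)} = \frac{1}{14} - 4 = - \frac{55}{14}$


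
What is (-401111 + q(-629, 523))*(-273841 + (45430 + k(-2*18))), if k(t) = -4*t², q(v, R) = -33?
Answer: 93705232680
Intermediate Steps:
(-401111 + q(-629, 523))*(-273841 + (45430 + k(-2*18))) = (-401111 - 33)*(-273841 + (45430 - 4*(-2*18)²)) = -401144*(-273841 + (45430 - 4*(-36)²)) = -401144*(-273841 + (45430 - 4*1296)) = -401144*(-273841 + (45430 - 5184)) = -401144*(-273841 + 40246) = -401144*(-233595) = 93705232680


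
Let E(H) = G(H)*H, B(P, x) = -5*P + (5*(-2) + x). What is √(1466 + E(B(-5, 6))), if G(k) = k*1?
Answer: √1907 ≈ 43.669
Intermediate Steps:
G(k) = k
B(P, x) = -10 + x - 5*P (B(P, x) = -5*P + (-10 + x) = -10 + x - 5*P)
E(H) = H² (E(H) = H*H = H²)
√(1466 + E(B(-5, 6))) = √(1466 + (-10 + 6 - 5*(-5))²) = √(1466 + (-10 + 6 + 25)²) = √(1466 + 21²) = √(1466 + 441) = √1907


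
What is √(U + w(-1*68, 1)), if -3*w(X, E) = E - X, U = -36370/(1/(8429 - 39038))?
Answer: √1113249307 ≈ 33365.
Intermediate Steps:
U = 1113249330 (U = -36370/(1/(-30609)) = -36370/(-1/30609) = -36370*(-30609) = 1113249330)
w(X, E) = -E/3 + X/3 (w(X, E) = -(E - X)/3 = -E/3 + X/3)
√(U + w(-1*68, 1)) = √(1113249330 + (-⅓*1 + (-1*68)/3)) = √(1113249330 + (-⅓ + (⅓)*(-68))) = √(1113249330 + (-⅓ - 68/3)) = √(1113249330 - 23) = √1113249307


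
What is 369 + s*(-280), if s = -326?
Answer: 91649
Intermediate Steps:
369 + s*(-280) = 369 - 326*(-280) = 369 + 91280 = 91649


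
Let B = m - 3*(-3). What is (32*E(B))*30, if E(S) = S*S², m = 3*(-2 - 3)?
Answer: -207360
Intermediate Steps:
m = -15 (m = 3*(-5) = -15)
B = -6 (B = -15 - 3*(-3) = -15 + 9 = -6)
E(S) = S³
(32*E(B))*30 = (32*(-6)³)*30 = (32*(-216))*30 = -6912*30 = -207360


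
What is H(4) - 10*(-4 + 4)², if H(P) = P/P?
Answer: 1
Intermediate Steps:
H(P) = 1
H(4) - 10*(-4 + 4)² = 1 - 10*(-4 + 4)² = 1 - 10*0² = 1 - 10*0 = 1 + 0 = 1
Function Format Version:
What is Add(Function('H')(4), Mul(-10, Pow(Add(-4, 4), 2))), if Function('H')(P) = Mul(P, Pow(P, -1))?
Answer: 1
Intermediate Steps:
Function('H')(P) = 1
Add(Function('H')(4), Mul(-10, Pow(Add(-4, 4), 2))) = Add(1, Mul(-10, Pow(Add(-4, 4), 2))) = Add(1, Mul(-10, Pow(0, 2))) = Add(1, Mul(-10, 0)) = Add(1, 0) = 1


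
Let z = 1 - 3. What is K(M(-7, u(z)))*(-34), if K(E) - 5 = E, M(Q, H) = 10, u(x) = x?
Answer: -510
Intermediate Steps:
z = -2
K(E) = 5 + E
K(M(-7, u(z)))*(-34) = (5 + 10)*(-34) = 15*(-34) = -510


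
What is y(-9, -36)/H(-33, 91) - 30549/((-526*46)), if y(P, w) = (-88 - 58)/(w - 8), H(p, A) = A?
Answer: 31462703/24220196 ≈ 1.2990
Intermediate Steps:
y(P, w) = -146/(-8 + w)
y(-9, -36)/H(-33, 91) - 30549/((-526*46)) = -146/(-8 - 36)/91 - 30549/((-526*46)) = -146/(-44)*(1/91) - 30549/(-24196) = -146*(-1/44)*(1/91) - 30549*(-1/24196) = (73/22)*(1/91) + 30549/24196 = 73/2002 + 30549/24196 = 31462703/24220196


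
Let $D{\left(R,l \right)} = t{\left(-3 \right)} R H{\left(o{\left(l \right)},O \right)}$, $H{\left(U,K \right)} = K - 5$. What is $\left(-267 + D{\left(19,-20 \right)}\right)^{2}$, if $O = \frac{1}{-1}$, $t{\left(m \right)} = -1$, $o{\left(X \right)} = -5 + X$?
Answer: $23409$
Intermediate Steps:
$O = -1$
$H{\left(U,K \right)} = -5 + K$
$D{\left(R,l \right)} = 6 R$ ($D{\left(R,l \right)} = - R \left(-5 - 1\right) = - R \left(-6\right) = 6 R$)
$\left(-267 + D{\left(19,-20 \right)}\right)^{2} = \left(-267 + 6 \cdot 19\right)^{2} = \left(-267 + 114\right)^{2} = \left(-153\right)^{2} = 23409$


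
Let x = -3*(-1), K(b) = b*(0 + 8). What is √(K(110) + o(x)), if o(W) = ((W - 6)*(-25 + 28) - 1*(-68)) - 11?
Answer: 4*√58 ≈ 30.463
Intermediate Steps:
K(b) = 8*b (K(b) = b*8 = 8*b)
x = 3
o(W) = 39 + 3*W (o(W) = ((-6 + W)*3 + 68) - 11 = ((-18 + 3*W) + 68) - 11 = (50 + 3*W) - 11 = 39 + 3*W)
√(K(110) + o(x)) = √(8*110 + (39 + 3*3)) = √(880 + (39 + 9)) = √(880 + 48) = √928 = 4*√58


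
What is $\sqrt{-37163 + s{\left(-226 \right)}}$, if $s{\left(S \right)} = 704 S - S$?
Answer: $i \sqrt{196041} \approx 442.77 i$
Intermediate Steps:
$s{\left(S \right)} = 703 S$
$\sqrt{-37163 + s{\left(-226 \right)}} = \sqrt{-37163 + 703 \left(-226\right)} = \sqrt{-37163 - 158878} = \sqrt{-196041} = i \sqrt{196041}$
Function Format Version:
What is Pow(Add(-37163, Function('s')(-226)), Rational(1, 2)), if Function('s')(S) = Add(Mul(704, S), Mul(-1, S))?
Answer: Mul(I, Pow(196041, Rational(1, 2))) ≈ Mul(442.77, I)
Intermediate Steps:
Function('s')(S) = Mul(703, S)
Pow(Add(-37163, Function('s')(-226)), Rational(1, 2)) = Pow(Add(-37163, Mul(703, -226)), Rational(1, 2)) = Pow(Add(-37163, -158878), Rational(1, 2)) = Pow(-196041, Rational(1, 2)) = Mul(I, Pow(196041, Rational(1, 2)))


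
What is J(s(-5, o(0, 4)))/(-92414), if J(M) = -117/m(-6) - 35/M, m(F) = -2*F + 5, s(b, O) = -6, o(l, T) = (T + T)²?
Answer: 107/9426228 ≈ 1.1351e-5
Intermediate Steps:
o(l, T) = 4*T² (o(l, T) = (2*T)² = 4*T²)
m(F) = 5 - 2*F
J(M) = -117/17 - 35/M (J(M) = -117/(5 - 2*(-6)) - 35/M = -117/(5 + 12) - 35/M = -117/17 - 35/M)
J(s(-5, o(0, 4)))/(-92414) = (-117/17 - 35/(-6))/(-92414) = (-117/17 - 35*(-⅙))*(-1/92414) = (-117/17 + 35/6)*(-1/92414) = -107/102*(-1/92414) = 107/9426228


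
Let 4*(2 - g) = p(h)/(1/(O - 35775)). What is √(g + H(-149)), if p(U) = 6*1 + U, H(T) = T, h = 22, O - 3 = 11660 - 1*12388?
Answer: √255353 ≈ 505.32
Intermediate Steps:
O = -725 (O = 3 + (11660 - 1*12388) = 3 + (11660 - 12388) = 3 - 728 = -725)
p(U) = 6 + U
g = 255502 (g = 2 - (6 + 22)/(4*(1/(-725 - 35775))) = 2 - 7/(1/(-36500)) = 2 - 7/(-1/36500) = 2 - 7*(-36500) = 2 - ¼*(-1022000) = 2 + 255500 = 255502)
√(g + H(-149)) = √(255502 - 149) = √255353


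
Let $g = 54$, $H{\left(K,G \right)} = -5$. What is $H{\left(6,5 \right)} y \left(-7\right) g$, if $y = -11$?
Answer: $-20790$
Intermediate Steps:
$H{\left(6,5 \right)} y \left(-7\right) g = \left(-5\right) \left(-11\right) \left(-7\right) 54 = 55 \left(-7\right) 54 = \left(-385\right) 54 = -20790$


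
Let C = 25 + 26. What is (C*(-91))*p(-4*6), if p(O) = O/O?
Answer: -4641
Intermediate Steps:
p(O) = 1
C = 51
(C*(-91))*p(-4*6) = (51*(-91))*1 = -4641*1 = -4641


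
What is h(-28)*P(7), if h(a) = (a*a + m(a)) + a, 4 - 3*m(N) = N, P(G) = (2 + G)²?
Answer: 62100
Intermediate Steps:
m(N) = 4/3 - N/3
h(a) = 4/3 + a² + 2*a/3 (h(a) = (a*a + (4/3 - a/3)) + a = (a² + (4/3 - a/3)) + a = (4/3 + a² - a/3) + a = 4/3 + a² + 2*a/3)
h(-28)*P(7) = (4/3 + (-28)² + (⅔)*(-28))*(2 + 7)² = (4/3 + 784 - 56/3)*9² = (2300/3)*81 = 62100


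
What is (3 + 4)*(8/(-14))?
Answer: -4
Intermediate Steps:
(3 + 4)*(8/(-14)) = 7*(8*(-1/14)) = 7*(-4/7) = -4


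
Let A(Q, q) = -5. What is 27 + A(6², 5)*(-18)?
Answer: 117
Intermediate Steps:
27 + A(6², 5)*(-18) = 27 - 5*(-18) = 27 + 90 = 117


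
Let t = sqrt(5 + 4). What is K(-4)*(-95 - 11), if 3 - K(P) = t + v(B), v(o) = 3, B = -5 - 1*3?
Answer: 318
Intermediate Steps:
B = -8 (B = -5 - 3 = -8)
t = 3 (t = sqrt(9) = 3)
K(P) = -3 (K(P) = 3 - (3 + 3) = 3 - 1*6 = 3 - 6 = -3)
K(-4)*(-95 - 11) = -3*(-95 - 11) = -3*(-106) = 318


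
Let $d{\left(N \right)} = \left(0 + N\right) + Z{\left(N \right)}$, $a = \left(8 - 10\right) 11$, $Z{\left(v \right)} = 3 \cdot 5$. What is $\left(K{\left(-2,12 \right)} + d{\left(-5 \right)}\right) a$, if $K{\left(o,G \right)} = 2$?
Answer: $-264$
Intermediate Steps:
$Z{\left(v \right)} = 15$
$a = -22$ ($a = \left(8 - 10\right) 11 = \left(-2\right) 11 = -22$)
$d{\left(N \right)} = 15 + N$ ($d{\left(N \right)} = \left(0 + N\right) + 15 = N + 15 = 15 + N$)
$\left(K{\left(-2,12 \right)} + d{\left(-5 \right)}\right) a = \left(2 + \left(15 - 5\right)\right) \left(-22\right) = \left(2 + 10\right) \left(-22\right) = 12 \left(-22\right) = -264$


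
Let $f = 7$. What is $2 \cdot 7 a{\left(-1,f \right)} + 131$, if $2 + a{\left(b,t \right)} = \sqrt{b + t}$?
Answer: $103 + 14 \sqrt{6} \approx 137.29$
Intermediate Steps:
$a{\left(b,t \right)} = -2 + \sqrt{b + t}$
$2 \cdot 7 a{\left(-1,f \right)} + 131 = 2 \cdot 7 \left(-2 + \sqrt{-1 + 7}\right) + 131 = 14 \left(-2 + \sqrt{6}\right) + 131 = \left(-28 + 14 \sqrt{6}\right) + 131 = 103 + 14 \sqrt{6}$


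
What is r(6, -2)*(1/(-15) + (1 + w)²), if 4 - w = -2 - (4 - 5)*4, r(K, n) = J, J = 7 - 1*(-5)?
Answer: 536/5 ≈ 107.20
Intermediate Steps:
J = 12 (J = 7 + 5 = 12)
r(K, n) = 12
w = 2 (w = 4 - (-2 - (4 - 5)*4) = 4 - (-2 - 1*(-1)*4) = 4 - (-2 + 1*4) = 4 - (-2 + 4) = 4 - 1*2 = 4 - 2 = 2)
r(6, -2)*(1/(-15) + (1 + w)²) = 12*(1/(-15) + (1 + 2)²) = 12*(-1/15 + 3²) = 12*(-1/15 + 9) = 12*(134/15) = 536/5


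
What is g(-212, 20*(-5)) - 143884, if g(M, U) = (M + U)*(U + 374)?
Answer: -229372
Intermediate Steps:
g(M, U) = (374 + U)*(M + U) (g(M, U) = (M + U)*(374 + U) = (374 + U)*(M + U))
g(-212, 20*(-5)) - 143884 = ((20*(-5))**2 + 374*(-212) + 374*(20*(-5)) - 4240*(-5)) - 143884 = ((-100)**2 - 79288 + 374*(-100) - 212*(-100)) - 143884 = (10000 - 79288 - 37400 + 21200) - 143884 = -85488 - 143884 = -229372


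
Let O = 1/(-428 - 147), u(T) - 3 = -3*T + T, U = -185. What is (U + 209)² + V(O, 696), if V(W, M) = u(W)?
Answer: 332927/575 ≈ 579.00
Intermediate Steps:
u(T) = 3 - 2*T (u(T) = 3 + (-3*T + T) = 3 - 2*T)
O = -1/575 (O = 1/(-575) = -1/575 ≈ -0.0017391)
V(W, M) = 3 - 2*W
(U + 209)² + V(O, 696) = (-185 + 209)² + (3 - 2*(-1/575)) = 24² + (3 + 2/575) = 576 + 1727/575 = 332927/575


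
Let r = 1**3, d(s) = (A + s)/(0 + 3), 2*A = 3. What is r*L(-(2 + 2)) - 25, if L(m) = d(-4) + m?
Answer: -179/6 ≈ -29.833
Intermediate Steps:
A = 3/2 (A = (1/2)*3 = 3/2 ≈ 1.5000)
d(s) = 1/2 + s/3 (d(s) = (3/2 + s)/(0 + 3) = (3/2 + s)/3 = (3/2 + s)*(1/3) = 1/2 + s/3)
L(m) = -5/6 + m (L(m) = (1/2 + (1/3)*(-4)) + m = (1/2 - 4/3) + m = -5/6 + m)
r = 1
r*L(-(2 + 2)) - 25 = 1*(-5/6 - (2 + 2)) - 25 = 1*(-5/6 - 1*4) - 25 = 1*(-5/6 - 4) - 25 = 1*(-29/6) - 25 = -29/6 - 25 = -179/6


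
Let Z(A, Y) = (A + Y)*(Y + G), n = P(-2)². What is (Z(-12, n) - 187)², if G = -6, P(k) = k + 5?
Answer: 38416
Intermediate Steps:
P(k) = 5 + k
n = 9 (n = (5 - 2)² = 3² = 9)
Z(A, Y) = (-6 + Y)*(A + Y) (Z(A, Y) = (A + Y)*(Y - 6) = (A + Y)*(-6 + Y) = (-6 + Y)*(A + Y))
(Z(-12, n) - 187)² = ((9² - 6*(-12) - 6*9 - 12*9) - 187)² = ((81 + 72 - 54 - 108) - 187)² = (-9 - 187)² = (-196)² = 38416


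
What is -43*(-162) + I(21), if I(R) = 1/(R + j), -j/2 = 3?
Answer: 104491/15 ≈ 6966.1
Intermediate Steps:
j = -6 (j = -2*3 = -6)
I(R) = 1/(-6 + R) (I(R) = 1/(R - 6) = 1/(-6 + R))
-43*(-162) + I(21) = -43*(-162) + 1/(-6 + 21) = 6966 + 1/15 = 104491/15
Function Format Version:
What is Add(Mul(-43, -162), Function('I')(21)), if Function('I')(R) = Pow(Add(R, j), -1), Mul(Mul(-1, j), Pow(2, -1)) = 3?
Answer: Rational(104491, 15) ≈ 6966.1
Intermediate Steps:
j = -6 (j = Mul(-2, 3) = -6)
Function('I')(R) = Pow(Add(-6, R), -1) (Function('I')(R) = Pow(Add(R, -6), -1) = Pow(Add(-6, R), -1))
Add(Mul(-43, -162), Function('I')(21)) = Add(Mul(-43, -162), Pow(Add(-6, 21), -1)) = Add(6966, Pow(15, -1)) = Add(6966, Rational(1, 15)) = Rational(104491, 15)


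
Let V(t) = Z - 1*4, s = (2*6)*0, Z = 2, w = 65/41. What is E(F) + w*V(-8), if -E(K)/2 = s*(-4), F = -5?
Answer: -130/41 ≈ -3.1707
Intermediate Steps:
w = 65/41 (w = 65*(1/41) = 65/41 ≈ 1.5854)
s = 0 (s = 12*0 = 0)
V(t) = -2 (V(t) = 2 - 1*4 = 2 - 4 = -2)
E(K) = 0 (E(K) = -0*(-4) = -2*0 = 0)
E(F) + w*V(-8) = 0 + (65/41)*(-2) = 0 - 130/41 = -130/41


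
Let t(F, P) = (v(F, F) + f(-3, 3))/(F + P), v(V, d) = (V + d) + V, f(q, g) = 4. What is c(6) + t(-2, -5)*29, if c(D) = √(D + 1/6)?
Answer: 58/7 + √222/6 ≈ 10.769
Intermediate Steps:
c(D) = √(⅙ + D) (c(D) = √(D + ⅙) = √(⅙ + D))
v(V, d) = d + 2*V
t(F, P) = (4 + 3*F)/(F + P) (t(F, P) = ((F + 2*F) + 4)/(F + P) = (3*F + 4)/(F + P) = (4 + 3*F)/(F + P))
c(6) + t(-2, -5)*29 = √(6 + 36*6)/6 + ((4 + 3*(-2))/(-2 - 5))*29 = √(6 + 216)/6 + ((4 - 6)/(-7))*29 = √222/6 - ⅐*(-2)*29 = √222/6 + (2/7)*29 = √222/6 + 58/7 = 58/7 + √222/6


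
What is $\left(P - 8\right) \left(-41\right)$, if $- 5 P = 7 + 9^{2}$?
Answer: $\frac{5248}{5} \approx 1049.6$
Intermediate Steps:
$P = - \frac{88}{5}$ ($P = - \frac{7 + 9^{2}}{5} = - \frac{7 + 81}{5} = \left(- \frac{1}{5}\right) 88 = - \frac{88}{5} \approx -17.6$)
$\left(P - 8\right) \left(-41\right) = \left(- \frac{88}{5} - 8\right) \left(-41\right) = \left(- \frac{128}{5}\right) \left(-41\right) = \frac{5248}{5}$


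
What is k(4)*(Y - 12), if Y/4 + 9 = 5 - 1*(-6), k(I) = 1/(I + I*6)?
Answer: -⅐ ≈ -0.14286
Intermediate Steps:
k(I) = 1/(7*I) (k(I) = 1/(I + 6*I) = 1/(7*I))
Y = 8 (Y = -36 + 4*(5 - 1*(-6)) = -36 + 4*(5 + 6) = -36 + 4*11 = -36 + 44 = 8)
k(4)*(Y - 12) = ((⅐)/4)*(8 - 12) = ((⅐)*(¼))*(-4) = (1/28)*(-4) = -⅐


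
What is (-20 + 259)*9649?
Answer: 2306111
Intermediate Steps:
(-20 + 259)*9649 = 239*9649 = 2306111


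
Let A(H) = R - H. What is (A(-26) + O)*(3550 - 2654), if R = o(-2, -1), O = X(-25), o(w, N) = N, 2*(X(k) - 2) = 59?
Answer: 50624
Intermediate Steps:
X(k) = 63/2 (X(k) = 2 + (½)*59 = 2 + 59/2 = 63/2)
O = 63/2 ≈ 31.500
R = -1
A(H) = -1 - H
(A(-26) + O)*(3550 - 2654) = ((-1 - 1*(-26)) + 63/2)*(3550 - 2654) = ((-1 + 26) + 63/2)*896 = (25 + 63/2)*896 = (113/2)*896 = 50624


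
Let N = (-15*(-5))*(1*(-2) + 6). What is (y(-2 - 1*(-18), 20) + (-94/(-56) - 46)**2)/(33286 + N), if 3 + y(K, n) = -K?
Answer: 1525185/26331424 ≈ 0.057923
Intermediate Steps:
y(K, n) = -3 - K
N = 300 (N = 75*(-2 + 6) = 75*4 = 300)
(y(-2 - 1*(-18), 20) + (-94/(-56) - 46)**2)/(33286 + N) = ((-3 - (-2 - 1*(-18))) + (-94/(-56) - 46)**2)/(33286 + 300) = ((-3 - (-2 + 18)) + (-94*(-1/56) - 46)**2)/33586 = ((-3 - 1*16) + (47/28 - 46)**2)*(1/33586) = ((-3 - 16) + (-1241/28)**2)*(1/33586) = (-19 + 1540081/784)*(1/33586) = (1525185/784)*(1/33586) = 1525185/26331424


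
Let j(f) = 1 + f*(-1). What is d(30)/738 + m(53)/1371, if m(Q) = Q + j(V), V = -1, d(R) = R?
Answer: 4540/56211 ≈ 0.080767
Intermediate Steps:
j(f) = 1 - f
m(Q) = 2 + Q (m(Q) = Q + (1 - 1*(-1)) = Q + (1 + 1) = Q + 2 = 2 + Q)
d(30)/738 + m(53)/1371 = 30/738 + (2 + 53)/1371 = 30*(1/738) + 55*(1/1371) = 5/123 + 55/1371 = 4540/56211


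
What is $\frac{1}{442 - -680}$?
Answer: $\frac{1}{1122} \approx 0.00089127$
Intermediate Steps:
$\frac{1}{442 - -680} = \frac{1}{442 + 680} = \frac{1}{1122}$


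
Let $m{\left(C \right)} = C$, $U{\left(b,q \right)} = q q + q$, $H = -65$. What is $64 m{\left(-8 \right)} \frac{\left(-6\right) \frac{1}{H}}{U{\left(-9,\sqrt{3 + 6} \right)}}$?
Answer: $- \frac{256}{65} \approx -3.9385$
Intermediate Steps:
$U{\left(b,q \right)} = q + q^{2}$ ($U{\left(b,q \right)} = q^{2} + q = q + q^{2}$)
$64 m{\left(-8 \right)} \frac{\left(-6\right) \frac{1}{H}}{U{\left(-9,\sqrt{3 + 6} \right)}} = 64 \left(-8\right) \frac{\left(-6\right) \frac{1}{-65}}{\sqrt{3 + 6} \left(1 + \sqrt{3 + 6}\right)} = - 512 \frac{\left(-6\right) \left(- \frac{1}{65}\right)}{\sqrt{9} \left(1 + \sqrt{9}\right)} = - 512 \frac{6}{65 \cdot 3 \left(1 + 3\right)} = - 512 \frac{6}{65 \cdot 3 \cdot 4} = - 512 \frac{6}{65 \cdot 12} = - 512 \cdot \frac{6}{65} \cdot \frac{1}{12} = \left(-512\right) \frac{1}{130} = - \frac{256}{65}$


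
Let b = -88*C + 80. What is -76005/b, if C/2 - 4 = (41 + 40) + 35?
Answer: 15201/4208 ≈ 3.6124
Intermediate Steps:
C = 240 (C = 8 + 2*((41 + 40) + 35) = 8 + 2*(81 + 35) = 8 + 2*116 = 8 + 232 = 240)
b = -21040 (b = -88*240 + 80 = -21120 + 80 = -21040)
-76005/b = -76005/(-21040) = -76005*(-1/21040) = 15201/4208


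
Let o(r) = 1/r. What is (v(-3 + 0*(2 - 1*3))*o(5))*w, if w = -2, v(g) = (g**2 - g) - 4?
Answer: -16/5 ≈ -3.2000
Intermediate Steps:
v(g) = -4 + g**2 - g
(v(-3 + 0*(2 - 1*3))*o(5))*w = ((-4 + (-3 + 0*(2 - 1*3))**2 - (-3 + 0*(2 - 1*3)))/5)*(-2) = ((-4 + (-3 + 0*(2 - 3))**2 - (-3 + 0*(2 - 3)))*(1/5))*(-2) = ((-4 + (-3 + 0*(-1))**2 - (-3 + 0*(-1)))*(1/5))*(-2) = ((-4 + (-3 + 0)**2 - (-3 + 0))*(1/5))*(-2) = ((-4 + (-3)**2 - 1*(-3))*(1/5))*(-2) = ((-4 + 9 + 3)*(1/5))*(-2) = (8*(1/5))*(-2) = (8/5)*(-2) = -16/5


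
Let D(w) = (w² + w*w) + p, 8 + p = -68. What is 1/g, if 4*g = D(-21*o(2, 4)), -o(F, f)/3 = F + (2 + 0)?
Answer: 1/31733 ≈ 3.1513e-5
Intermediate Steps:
p = -76 (p = -8 - 68 = -76)
o(F, f) = -6 - 3*F (o(F, f) = -3*(F + (2 + 0)) = -3*(F + 2) = -3*(2 + F) = -6 - 3*F)
D(w) = -76 + 2*w² (D(w) = (w² + w*w) - 76 = (w² + w²) - 76 = 2*w² - 76 = -76 + 2*w²)
g = 31733 (g = (-76 + 2*(-21*(-6 - 3*2))²)/4 = (-76 + 2*(-21*(-6 - 6))²)/4 = (-76 + 2*(-21*(-12))²)/4 = (-76 + 2*252²)/4 = (-76 + 2*63504)/4 = (-76 + 127008)/4 = (¼)*126932 = 31733)
1/g = 1/31733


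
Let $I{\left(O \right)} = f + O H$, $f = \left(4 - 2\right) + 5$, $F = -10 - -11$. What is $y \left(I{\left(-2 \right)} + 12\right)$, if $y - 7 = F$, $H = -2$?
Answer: $184$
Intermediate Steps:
$F = 1$ ($F = -10 + 11 = 1$)
$y = 8$ ($y = 7 + 1 = 8$)
$f = 7$ ($f = 2 + 5 = 7$)
$I{\left(O \right)} = 7 - 2 O$ ($I{\left(O \right)} = 7 + O \left(-2\right) = 7 - 2 O$)
$y \left(I{\left(-2 \right)} + 12\right) = 8 \left(\left(7 - -4\right) + 12\right) = 8 \left(\left(7 + 4\right) + 12\right) = 8 \left(11 + 12\right) = 8 \cdot 23 = 184$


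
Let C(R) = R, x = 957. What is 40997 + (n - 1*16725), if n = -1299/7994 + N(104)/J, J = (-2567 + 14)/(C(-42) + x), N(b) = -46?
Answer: 7183951893/295778 ≈ 24288.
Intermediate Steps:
J = -851/305 (J = (-2567 + 14)/(-42 + 957) = -2553/915 = -2553*1/915 = -851/305 ≈ -2.7902)
n = 4828277/295778 (n = -1299/7994 - 46/(-851/305) = -1299*1/7994 - 46*(-305/851) = -1299/7994 + 610/37 = 4828277/295778 ≈ 16.324)
40997 + (n - 1*16725) = 40997 + (4828277/295778 - 1*16725) = 40997 + (4828277/295778 - 16725) = 40997 - 4942058773/295778 = 7183951893/295778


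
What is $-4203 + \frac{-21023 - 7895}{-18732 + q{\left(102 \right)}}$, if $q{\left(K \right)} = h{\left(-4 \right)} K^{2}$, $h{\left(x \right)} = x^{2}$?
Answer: $- \frac{310473257}{73866} \approx -4203.2$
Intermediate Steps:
$q{\left(K \right)} = 16 K^{2}$ ($q{\left(K \right)} = \left(-4\right)^{2} K^{2} = 16 K^{2}$)
$-4203 + \frac{-21023 - 7895}{-18732 + q{\left(102 \right)}} = -4203 + \frac{-21023 - 7895}{-18732 + 16 \cdot 102^{2}} = -4203 - \frac{28918}{-18732 + 16 \cdot 10404} = -4203 - \frac{28918}{-18732 + 166464} = -4203 - \frac{28918}{147732} = -4203 - \frac{14459}{73866} = - \frac{310473257}{73866}$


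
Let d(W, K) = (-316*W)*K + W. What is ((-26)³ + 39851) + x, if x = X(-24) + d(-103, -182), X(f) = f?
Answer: -5901588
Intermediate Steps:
d(W, K) = W - 316*K*W (d(W, K) = -316*K*W + W = W - 316*K*W)
x = -5923863 (x = -24 - 103*(1 - 316*(-182)) = -24 - 103*(1 + 57512) = -24 - 103*57513 = -24 - 5923839 = -5923863)
((-26)³ + 39851) + x = ((-26)³ + 39851) - 5923863 = (-17576 + 39851) - 5923863 = 22275 - 5923863 = -5901588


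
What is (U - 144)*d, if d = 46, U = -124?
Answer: -12328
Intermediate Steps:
(U - 144)*d = (-124 - 144)*46 = -268*46 = -12328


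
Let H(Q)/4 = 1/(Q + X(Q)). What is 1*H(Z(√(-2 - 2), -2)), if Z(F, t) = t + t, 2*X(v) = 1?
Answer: -8/7 ≈ -1.1429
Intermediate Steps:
X(v) = ½ (X(v) = (½)*1 = ½)
Z(F, t) = 2*t
H(Q) = 4/(½ + Q) (H(Q) = 4/(Q + ½) = 4/(½ + Q))
1*H(Z(√(-2 - 2), -2)) = 1*(8/(1 + 2*(2*(-2)))) = 1*(8/(1 + 2*(-4))) = 1*(8/(1 - 8)) = 1*(8/(-7)) = 1*(8*(-⅐)) = 1*(-8/7) = -8/7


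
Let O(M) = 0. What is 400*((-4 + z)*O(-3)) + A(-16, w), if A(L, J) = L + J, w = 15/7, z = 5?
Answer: -97/7 ≈ -13.857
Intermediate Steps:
w = 15/7 (w = 15*(1/7) = 15/7 ≈ 2.1429)
A(L, J) = J + L
400*((-4 + z)*O(-3)) + A(-16, w) = 400*((-4 + 5)*0) + (15/7 - 16) = 400*(1*0) - 97/7 = 400*0 - 97/7 = 0 - 97/7 = -97/7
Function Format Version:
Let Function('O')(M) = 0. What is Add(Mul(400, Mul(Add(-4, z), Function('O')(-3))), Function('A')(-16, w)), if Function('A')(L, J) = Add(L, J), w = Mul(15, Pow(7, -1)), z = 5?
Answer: Rational(-97, 7) ≈ -13.857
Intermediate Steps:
w = Rational(15, 7) (w = Mul(15, Rational(1, 7)) = Rational(15, 7) ≈ 2.1429)
Function('A')(L, J) = Add(J, L)
Add(Mul(400, Mul(Add(-4, z), Function('O')(-3))), Function('A')(-16, w)) = Add(Mul(400, Mul(Add(-4, 5), 0)), Add(Rational(15, 7), -16)) = Add(Mul(400, Mul(1, 0)), Rational(-97, 7)) = Add(Mul(400, 0), Rational(-97, 7)) = Add(0, Rational(-97, 7)) = Rational(-97, 7)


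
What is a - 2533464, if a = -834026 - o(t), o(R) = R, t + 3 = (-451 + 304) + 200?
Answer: -3367540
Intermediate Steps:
t = 50 (t = -3 + ((-451 + 304) + 200) = -3 + (-147 + 200) = -3 + 53 = 50)
a = -834076 (a = -834026 - 1*50 = -834026 - 50 = -834076)
a - 2533464 = -834076 - 2533464 = -3367540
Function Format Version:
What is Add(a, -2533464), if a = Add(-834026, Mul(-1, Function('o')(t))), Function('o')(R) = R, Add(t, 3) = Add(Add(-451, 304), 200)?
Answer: -3367540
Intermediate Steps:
t = 50 (t = Add(-3, Add(Add(-451, 304), 200)) = Add(-3, Add(-147, 200)) = Add(-3, 53) = 50)
a = -834076 (a = Add(-834026, Mul(-1, 50)) = Add(-834026, -50) = -834076)
Add(a, -2533464) = Add(-834076, -2533464) = -3367540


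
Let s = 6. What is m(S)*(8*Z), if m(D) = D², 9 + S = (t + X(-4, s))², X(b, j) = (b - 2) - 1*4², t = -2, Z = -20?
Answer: -51438240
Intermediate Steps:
X(b, j) = -18 + b (X(b, j) = (-2 + b) - 1*16 = (-2 + b) - 16 = -18 + b)
S = 567 (S = -9 + (-2 + (-18 - 4))² = -9 + (-2 - 22)² = -9 + (-24)² = -9 + 576 = 567)
m(S)*(8*Z) = 567²*(8*(-20)) = 321489*(-160) = -51438240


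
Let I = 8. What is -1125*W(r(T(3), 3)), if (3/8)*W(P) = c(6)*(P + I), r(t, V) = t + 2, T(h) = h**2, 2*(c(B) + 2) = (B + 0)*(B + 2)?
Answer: -1254000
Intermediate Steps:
c(B) = -2 + B*(2 + B)/2 (c(B) = -2 + ((B + 0)*(B + 2))/2 = -2 + (B*(2 + B))/2 = -2 + B*(2 + B)/2)
r(t, V) = 2 + t
W(P) = 1408/3 + 176*P/3 (W(P) = 8*((-2 + 6 + (1/2)*6**2)*(P + 8))/3 = 8*((-2 + 6 + (1/2)*36)*(8 + P))/3 = 8*((-2 + 6 + 18)*(8 + P))/3 = 8*(22*(8 + P))/3 = 8*(176 + 22*P)/3 = 1408/3 + 176*P/3)
-1125*W(r(T(3), 3)) = -1125*(1408/3 + 176*(2 + 3**2)/3) = -1125*(1408/3 + 176*(2 + 9)/3) = -1125*(1408/3 + (176/3)*11) = -1125*(1408/3 + 1936/3) = -1125*3344/3 = -1254000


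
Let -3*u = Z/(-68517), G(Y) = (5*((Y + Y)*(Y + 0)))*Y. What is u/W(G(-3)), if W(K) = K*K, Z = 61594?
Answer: 1339/325753650 ≈ 4.1105e-6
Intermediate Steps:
G(Y) = 10*Y³ (G(Y) = (5*((2*Y)*Y))*Y = (5*(2*Y²))*Y = (10*Y²)*Y = 10*Y³)
W(K) = K²
u = 2678/8937 (u = -61594/(3*(-68517)) = -61594*(-1)/(3*68517) = -⅓*(-2678/2979) = 2678/8937 ≈ 0.29965)
u/W(G(-3)) = 2678/(8937*((10*(-3)³)²)) = 2678/(8937*((10*(-27))²)) = 2678/(8937*((-270)²)) = (2678/8937)/72900 = (2678/8937)*(1/72900) = 1339/325753650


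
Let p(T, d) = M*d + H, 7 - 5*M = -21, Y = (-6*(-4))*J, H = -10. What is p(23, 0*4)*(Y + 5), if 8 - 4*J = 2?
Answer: -410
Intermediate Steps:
J = 3/2 (J = 2 - 1/4*2 = 2 - 1/2 = 3/2 ≈ 1.5000)
Y = 36 (Y = -6*(-4)*(3/2) = 24*(3/2) = 36)
M = 28/5 (M = 7/5 - 1/5*(-21) = 7/5 + 21/5 = 28/5 ≈ 5.6000)
p(T, d) = -10 + 28*d/5 (p(T, d) = 28*d/5 - 10 = -10 + 28*d/5)
p(23, 0*4)*(Y + 5) = (-10 + 28*(0*4)/5)*(36 + 5) = (-10 + (28/5)*0)*41 = (-10 + 0)*41 = -10*41 = -410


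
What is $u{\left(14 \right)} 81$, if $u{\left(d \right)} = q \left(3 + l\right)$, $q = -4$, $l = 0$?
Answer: $-972$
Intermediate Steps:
$u{\left(d \right)} = -12$ ($u{\left(d \right)} = - 4 \left(3 + 0\right) = \left(-4\right) 3 = -12$)
$u{\left(14 \right)} 81 = \left(-12\right) 81 = -972$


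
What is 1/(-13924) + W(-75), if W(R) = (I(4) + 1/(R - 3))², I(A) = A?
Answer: 84171070/5294601 ≈ 15.898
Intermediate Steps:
W(R) = (4 + 1/(-3 + R))² (W(R) = (4 + 1/(R - 3))² = (4 + 1/(-3 + R))²)
1/(-13924) + W(-75) = 1/(-13924) + (-11 + 4*(-75))²/(-3 - 75)² = -1/13924 + (-11 - 300)²/(-78)² = -1/13924 + (-311)²*(1/6084) = -1/13924 + 96721*(1/6084) = -1/13924 + 96721/6084 = 84171070/5294601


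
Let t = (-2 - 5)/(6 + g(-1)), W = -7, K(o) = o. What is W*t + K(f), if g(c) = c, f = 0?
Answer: 49/5 ≈ 9.8000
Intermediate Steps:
t = -7/5 (t = (-2 - 5)/(6 - 1) = -7/5 ≈ -1.4000)
W*t + K(f) = -7*(-7/5) + 0 = 49/5 + 0 = 49/5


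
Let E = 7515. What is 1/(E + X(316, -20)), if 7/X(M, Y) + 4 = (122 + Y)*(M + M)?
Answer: 64460/484416907 ≈ 0.00013307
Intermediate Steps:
X(M, Y) = 7/(-4 + 2*M*(122 + Y)) (X(M, Y) = 7/(-4 + (122 + Y)*(M + M)) = 7/(-4 + (122 + Y)*(2*M)) = 7/(-4 + 2*M*(122 + Y)))
1/(E + X(316, -20)) = 1/(7515 + 7/(2*(-2 + 122*316 + 316*(-20)))) = 1/(7515 + 7/(2*(-2 + 38552 - 6320))) = 1/(7515 + (7/2)/32230) = 1/(7515 + (7/2)*(1/32230)) = 1/(7515 + 7/64460) = 1/(484416907/64460) = 64460/484416907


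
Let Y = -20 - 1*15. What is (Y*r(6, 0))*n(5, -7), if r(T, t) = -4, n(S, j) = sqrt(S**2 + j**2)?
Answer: 140*sqrt(74) ≈ 1204.3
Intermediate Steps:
Y = -35 (Y = -20 - 15 = -35)
(Y*r(6, 0))*n(5, -7) = (-35*(-4))*sqrt(5**2 + (-7)**2) = 140*sqrt(25 + 49) = 140*sqrt(74)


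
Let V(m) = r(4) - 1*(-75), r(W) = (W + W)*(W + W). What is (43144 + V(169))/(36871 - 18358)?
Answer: 43283/18513 ≈ 2.3380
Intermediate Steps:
r(W) = 4*W² (r(W) = (2*W)*(2*W) = 4*W²)
V(m) = 139 (V(m) = 4*4² - 1*(-75) = 4*16 + 75 = 64 + 75 = 139)
(43144 + V(169))/(36871 - 18358) = (43144 + 139)/(36871 - 18358) = 43283/18513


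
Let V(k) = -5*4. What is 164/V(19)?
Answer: -41/5 ≈ -8.2000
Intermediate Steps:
V(k) = -20
164/V(19) = 164/(-20) = 164*(-1/20) = -41/5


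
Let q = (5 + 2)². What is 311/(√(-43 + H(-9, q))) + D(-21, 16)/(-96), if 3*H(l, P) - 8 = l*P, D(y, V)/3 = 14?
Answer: -7/16 - 311*I*√1686/562 ≈ -0.4375 - 22.722*I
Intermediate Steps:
q = 49 (q = 7² = 49)
D(y, V) = 42 (D(y, V) = 3*14 = 42)
H(l, P) = 8/3 + P*l/3 (H(l, P) = 8/3 + (l*P)/3 = 8/3 + (P*l)/3 = 8/3 + P*l/3)
311/(√(-43 + H(-9, q))) + D(-21, 16)/(-96) = 311/(√(-43 + (8/3 + (⅓)*49*(-9)))) + 42/(-96) = 311/(√(-43 + (8/3 - 147))) + 42*(-1/96) = 311/(√(-43 - 433/3)) - 7/16 = 311/(√(-562/3)) - 7/16 = 311/((I*√1686/3)) - 7/16 = 311*(-I*√1686/562) - 7/16 = -311*I*√1686/562 - 7/16 = -7/16 - 311*I*√1686/562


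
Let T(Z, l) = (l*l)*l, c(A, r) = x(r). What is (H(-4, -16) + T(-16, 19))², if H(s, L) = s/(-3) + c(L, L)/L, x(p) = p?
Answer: 423701056/9 ≈ 4.7078e+7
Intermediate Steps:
c(A, r) = r
T(Z, l) = l³ (T(Z, l) = l²*l = l³)
H(s, L) = 1 - s/3 (H(s, L) = s/(-3) + L/L = s*(-⅓) + 1 = -s/3 + 1 = 1 - s/3)
(H(-4, -16) + T(-16, 19))² = ((1 - ⅓*(-4)) + 19³)² = ((1 + 4/3) + 6859)² = (7/3 + 6859)² = (20584/3)² = 423701056/9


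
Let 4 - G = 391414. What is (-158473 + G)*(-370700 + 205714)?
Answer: 90722996638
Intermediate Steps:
G = -391410 (G = 4 - 1*391414 = 4 - 391414 = -391410)
(-158473 + G)*(-370700 + 205714) = (-158473 - 391410)*(-370700 + 205714) = -549883*(-164986) = 90722996638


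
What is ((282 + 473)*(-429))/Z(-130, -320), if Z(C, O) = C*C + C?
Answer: -1661/86 ≈ -19.314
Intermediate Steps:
Z(C, O) = C + C² (Z(C, O) = C² + C = C + C²)
((282 + 473)*(-429))/Z(-130, -320) = ((282 + 473)*(-429))/((-130*(1 - 130))) = (755*(-429))/((-130*(-129))) = -323895/16770 = -323895*1/16770 = -1661/86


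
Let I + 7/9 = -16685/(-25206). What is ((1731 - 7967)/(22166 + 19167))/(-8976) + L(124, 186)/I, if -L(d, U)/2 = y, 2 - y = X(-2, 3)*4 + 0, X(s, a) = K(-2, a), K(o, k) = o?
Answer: 140273297130001/812408216268 ≈ 172.66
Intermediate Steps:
I = -8759/75618 (I = -7/9 - 16685/(-25206) = -7/9 - 16685*(-1/25206) = -7/9 + 16685/25206 = -8759/75618 ≈ -0.11583)
X(s, a) = -2
y = 10 (y = 2 - (-2*4 + 0) = 2 - (-8 + 0) = 2 - 1*(-8) = 2 + 8 = 10)
L(d, U) = -20 (L(d, U) = -2*10 = -20)
((1731 - 7967)/(22166 + 19167))/(-8976) + L(124, 186)/I = ((1731 - 7967)/(22166 + 19167))/(-8976) - 20/(-8759/75618) = -6236/41333*(-1/8976) - 20*(-75618/8759) = -6236*1/41333*(-1/8976) + 1512360/8759 = -6236/41333*(-1/8976) + 1512360/8759 = 1559/92751252 + 1512360/8759 = 140273297130001/812408216268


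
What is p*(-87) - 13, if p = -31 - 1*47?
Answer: 6773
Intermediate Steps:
p = -78 (p = -31 - 47 = -78)
p*(-87) - 13 = -78*(-87) - 13 = 6786 - 13 = 6773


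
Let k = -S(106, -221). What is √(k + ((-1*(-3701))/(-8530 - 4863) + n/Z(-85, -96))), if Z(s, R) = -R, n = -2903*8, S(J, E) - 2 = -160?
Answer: I*√543668598177/80358 ≈ 9.1757*I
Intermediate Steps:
S(J, E) = -158 (S(J, E) = 2 - 160 = -158)
n = -23224
k = 158 (k = -1*(-158) = 158)
√(k + ((-1*(-3701))/(-8530 - 4863) + n/Z(-85, -96))) = √(158 + ((-1*(-3701))/(-8530 - 4863) - 23224/((-1*(-96))))) = √(158 + (3701/(-13393) - 23224/96)) = √(158 + (3701*(-1/13393) - 23224*1/96)) = √(158 + (-3701/13393 - 2903/12)) = √(158 - 38924291/160716) = √(-13531163/160716) = I*√543668598177/80358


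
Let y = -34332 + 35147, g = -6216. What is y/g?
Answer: -815/6216 ≈ -0.13111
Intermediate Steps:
y = 815
y/g = 815/(-6216) = 815*(-1/6216) = -815/6216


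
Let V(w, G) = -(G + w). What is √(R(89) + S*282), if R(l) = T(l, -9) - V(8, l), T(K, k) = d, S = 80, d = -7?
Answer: 5*√906 ≈ 150.50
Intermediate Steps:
T(K, k) = -7
V(w, G) = -G - w
R(l) = 1 + l (R(l) = -7 - (-l - 1*8) = -7 - (-l - 8) = -7 - (-8 - l) = -7 + (8 + l) = 1 + l)
√(R(89) + S*282) = √((1 + 89) + 80*282) = √(90 + 22560) = √22650 = 5*√906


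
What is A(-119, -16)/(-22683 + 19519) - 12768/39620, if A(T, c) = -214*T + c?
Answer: -18727267/2238530 ≈ -8.3659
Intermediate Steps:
A(T, c) = c - 214*T
A(-119, -16)/(-22683 + 19519) - 12768/39620 = (-16 - 214*(-119))/(-22683 + 19519) - 12768/39620 = (-16 + 25466)/(-3164) - 12768*1/39620 = 25450*(-1/3164) - 456/1415 = -12725/1582 - 456/1415 = -18727267/2238530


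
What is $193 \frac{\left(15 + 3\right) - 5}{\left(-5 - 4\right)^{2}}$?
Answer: $\frac{2509}{81} \approx 30.975$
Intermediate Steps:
$193 \frac{\left(15 + 3\right) - 5}{\left(-5 - 4\right)^{2}} = 193 \frac{18 - 5}{\left(-9\right)^{2}} = 193 \cdot \frac{13}{81} = \frac{2509}{81}$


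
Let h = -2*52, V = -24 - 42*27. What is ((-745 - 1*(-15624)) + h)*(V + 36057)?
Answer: 515632725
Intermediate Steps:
V = -1158 (V = -24 - 1134 = -1158)
h = -104
((-745 - 1*(-15624)) + h)*(V + 36057) = ((-745 - 1*(-15624)) - 104)*(-1158 + 36057) = ((-745 + 15624) - 104)*34899 = (14879 - 104)*34899 = 14775*34899 = 515632725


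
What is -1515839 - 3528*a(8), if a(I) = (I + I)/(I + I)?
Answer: -1519367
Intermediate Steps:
a(I) = 1 (a(I) = (2*I)/((2*I)) = (2*I)*(1/(2*I)) = 1)
-1515839 - 3528*a(8) = -1515839 - 3528 = -1519367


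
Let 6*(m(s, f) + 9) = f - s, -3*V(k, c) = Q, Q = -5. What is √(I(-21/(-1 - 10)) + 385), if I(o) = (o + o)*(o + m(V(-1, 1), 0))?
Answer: √388626/33 ≈ 18.891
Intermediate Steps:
V(k, c) = 5/3 (V(k, c) = -⅓*(-5) = 5/3)
m(s, f) = -9 - s/6 + f/6 (m(s, f) = -9 + (f - s)/6 = -9 + (-s/6 + f/6) = -9 - s/6 + f/6)
I(o) = 2*o*(-167/18 + o) (I(o) = (o + o)*(o + (-9 - ⅙*5/3 + (⅙)*0)) = (2*o)*(o + (-9 - 5/18 + 0)) = (2*o)*(o - 167/18) = (2*o)*(-167/18 + o) = 2*o*(-167/18 + o))
√(I(-21/(-1 - 10)) + 385) = √((-21/(-1 - 10))*(-167 + 18*(-21/(-1 - 10)))/9 + 385) = √((-21/(-11))*(-167 + 18*(-21/(-11)))/9 + 385) = √((-21*(-1/11))*(-167 + 18*(-21*(-1/11)))/9 + 385) = √((⅑)*(21/11)*(-167 + 18*(21/11)) + 385) = √((⅑)*(21/11)*(-167 + 378/11) + 385) = √((⅑)*(21/11)*(-1459/11) + 385) = √(-10213/363 + 385) = √(129542/363) = √388626/33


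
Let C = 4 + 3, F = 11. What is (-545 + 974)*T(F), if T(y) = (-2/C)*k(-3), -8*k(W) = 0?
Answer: 0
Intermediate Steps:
k(W) = 0 (k(W) = -⅛*0 = 0)
C = 7
T(y) = 0 (T(y) = (-2/7)*0 = ((⅐)*(-2))*0 = -2/7*0 = 0)
(-545 + 974)*T(F) = (-545 + 974)*0 = 429*0 = 0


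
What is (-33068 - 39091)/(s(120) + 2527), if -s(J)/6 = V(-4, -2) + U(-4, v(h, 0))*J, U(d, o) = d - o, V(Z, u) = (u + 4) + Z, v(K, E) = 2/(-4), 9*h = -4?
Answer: -72159/5059 ≈ -14.263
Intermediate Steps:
h = -4/9 (h = (⅑)*(-4) = -4/9 ≈ -0.44444)
v(K, E) = -½ (v(K, E) = 2*(-¼) = -½)
V(Z, u) = 4 + Z + u (V(Z, u) = (4 + u) + Z = 4 + Z + u)
s(J) = 12 + 21*J (s(J) = -6*((4 - 4 - 2) + (-4 - 1*(-½))*J) = -6*(-2 + (-4 + ½)*J) = -6*(-2 - 7*J/2) = 12 + 21*J)
(-33068 - 39091)/(s(120) + 2527) = (-33068 - 39091)/((12 + 21*120) + 2527) = -72159/((12 + 2520) + 2527) = -72159/(2532 + 2527) = -72159/5059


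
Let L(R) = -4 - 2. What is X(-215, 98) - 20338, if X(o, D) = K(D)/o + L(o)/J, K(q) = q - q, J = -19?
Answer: -386416/19 ≈ -20338.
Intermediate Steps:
L(R) = -6
K(q) = 0
X(o, D) = 6/19 (X(o, D) = 0/o - 6/(-19) = 0 - 6*(-1/19) = 0 + 6/19 = 6/19)
X(-215, 98) - 20338 = 6/19 - 20338 = -386416/19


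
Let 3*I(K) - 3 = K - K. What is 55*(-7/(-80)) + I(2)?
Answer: 93/16 ≈ 5.8125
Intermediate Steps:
I(K) = 1 (I(K) = 1 + (K - K)/3 = 1 + (1/3)*0 = 1 + 0 = 1)
55*(-7/(-80)) + I(2) = 55*(-7/(-80)) + 1 = 55*(-7*(-1/80)) + 1 = 55*(7/80) + 1 = 77/16 + 1 = 93/16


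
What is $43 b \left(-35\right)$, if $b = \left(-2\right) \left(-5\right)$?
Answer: $-15050$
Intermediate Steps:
$b = 10$
$43 b \left(-35\right) = 43 \cdot 10 \left(-35\right) = 430 \left(-35\right) = -15050$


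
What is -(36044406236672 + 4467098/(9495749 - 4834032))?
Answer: -168028821308404352922/4661717 ≈ -3.6044e+13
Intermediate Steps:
-(36044406236672 + 4467098/(9495749 - 4834032)) = -4467098/(1/(8068864 + 1/4661717)) = -4467098/(1/(37614760479489/4661717)) = -4467098/4661717/37614760479489 = -4467098*37614760479489/4661717 = -168028821308404352922/4661717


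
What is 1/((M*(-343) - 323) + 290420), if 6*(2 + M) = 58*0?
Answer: 1/290783 ≈ 3.4390e-6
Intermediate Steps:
M = -2 (M = -2 + (58*0)/6 = -2 + (⅙)*0 = -2 + 0 = -2)
1/((M*(-343) - 323) + 290420) = 1/((-2*(-343) - 323) + 290420) = 1/((686 - 323) + 290420) = 1/(363 + 290420) = 1/290783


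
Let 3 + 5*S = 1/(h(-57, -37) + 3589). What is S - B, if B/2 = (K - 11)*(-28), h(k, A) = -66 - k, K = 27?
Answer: 16027661/17900 ≈ 895.40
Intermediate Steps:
B = -896 (B = 2*((27 - 11)*(-28)) = 2*(16*(-28)) = 2*(-448) = -896)
S = -10739/17900 (S = -3/5 + 1/(5*((-66 - 1*(-57)) + 3589)) = -3/5 + 1/(5*((-66 + 57) + 3589)) = -3/5 + 1/(5*(-9 + 3589)) = -3/5 + (1/5)/3580 = -3/5 + (1/5)*(1/3580) = -3/5 + 1/17900 = -10739/17900 ≈ -0.59994)
S - B = -10739/17900 - 1*(-896) = -10739/17900 + 896 = 16027661/17900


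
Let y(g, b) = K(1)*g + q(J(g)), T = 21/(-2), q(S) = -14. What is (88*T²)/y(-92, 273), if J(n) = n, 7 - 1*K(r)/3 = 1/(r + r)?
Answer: -4851/904 ≈ -5.3661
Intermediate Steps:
K(r) = 21 - 3/(2*r) (K(r) = 21 - 3/(r + r) = 21 - 3*1/(2*r) = 21 - 3/(2*r))
T = -21/2 (T = 21*(-½) = -21/2 ≈ -10.500)
y(g, b) = -14 + 39*g/2 (y(g, b) = (21 - 3/2/1)*g - 14 = (21 - 3/2*1)*g - 14 = (21 - 3/2)*g - 14 = 39*g/2 - 14 = -14 + 39*g/2)
(88*T²)/y(-92, 273) = (88*(-21/2)²)/(-14 + (39/2)*(-92)) = (88*(441/4))/(-14 - 1794) = 9702/(-1808) = 9702*(-1/1808) = -4851/904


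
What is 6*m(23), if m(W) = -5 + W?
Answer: 108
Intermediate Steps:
6*m(23) = 6*(-5 + 23) = 6*18 = 108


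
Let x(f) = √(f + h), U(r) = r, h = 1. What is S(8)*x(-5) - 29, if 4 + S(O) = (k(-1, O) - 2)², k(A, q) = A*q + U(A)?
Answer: -29 + 234*I ≈ -29.0 + 234.0*I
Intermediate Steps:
k(A, q) = A + A*q (k(A, q) = A*q + A = A + A*q)
x(f) = √(1 + f) (x(f) = √(f + 1) = √(1 + f))
S(O) = -4 + (-3 - O)² (S(O) = -4 + (-(1 + O) - 2)² = -4 + ((-1 - O) - 2)² = -4 + (-3 - O)²)
S(8)*x(-5) - 29 = (-4 + (3 + 8)²)*√(1 - 5) - 29 = (-4 + 11²)*√(-4) - 29 = (-4 + 121)*(2*I) - 29 = 117*(2*I) - 29 = 234*I - 29 = -29 + 234*I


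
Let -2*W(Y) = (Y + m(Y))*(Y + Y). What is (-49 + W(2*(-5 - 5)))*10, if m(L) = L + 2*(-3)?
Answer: -9690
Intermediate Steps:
m(L) = -6 + L (m(L) = L - 6 = -6 + L)
W(Y) = -Y*(-6 + 2*Y) (W(Y) = -(Y + (-6 + Y))*(Y + Y)/2 = -(-6 + 2*Y)*2*Y/2 = -Y*(-6 + 2*Y))
(-49 + W(2*(-5 - 5)))*10 = (-49 + 2*(2*(-5 - 5))*(3 - 2*(-5 - 5)))*10 = (-49 + 2*(2*(-10))*(3 - 2*(-10)))*10 = (-49 + 2*(-20)*(3 - 1*(-20)))*10 = (-49 + 2*(-20)*(3 + 20))*10 = (-49 + 2*(-20)*23)*10 = (-49 - 920)*10 = -969*10 = -9690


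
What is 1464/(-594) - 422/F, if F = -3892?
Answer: -453935/192654 ≈ -2.3562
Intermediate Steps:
1464/(-594) - 422/F = 1464/(-594) - 422/(-3892) = 1464*(-1/594) - 422*(-1/3892) = -244/99 + 211/1946 = -453935/192654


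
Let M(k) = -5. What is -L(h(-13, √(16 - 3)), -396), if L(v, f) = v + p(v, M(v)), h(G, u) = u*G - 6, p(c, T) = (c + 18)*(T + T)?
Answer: 126 - 117*√13 ≈ -295.85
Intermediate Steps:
p(c, T) = 2*T*(18 + c) (p(c, T) = (18 + c)*(2*T) = 2*T*(18 + c))
h(G, u) = -6 + G*u (h(G, u) = G*u - 6 = -6 + G*u)
L(v, f) = -180 - 9*v (L(v, f) = v + 2*(-5)*(18 + v) = v + (-180 - 10*v) = -180 - 9*v)
-L(h(-13, √(16 - 3)), -396) = -(-180 - 9*(-6 - 13*√(16 - 3))) = -(-180 - 9*(-6 - 13*√13)) = -(-180 + (54 + 117*√13)) = -(-126 + 117*√13) = 126 - 117*√13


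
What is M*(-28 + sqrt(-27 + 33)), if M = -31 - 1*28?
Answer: 1652 - 59*sqrt(6) ≈ 1507.5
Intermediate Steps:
M = -59 (M = -31 - 28 = -59)
M*(-28 + sqrt(-27 + 33)) = -59*(-28 + sqrt(-27 + 33)) = -59*(-28 + sqrt(6)) = 1652 - 59*sqrt(6)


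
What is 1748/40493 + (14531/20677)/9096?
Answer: 329348733799/7615842130056 ≈ 0.043245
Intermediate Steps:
1748/40493 + (14531/20677)/9096 = 1748*(1/40493) + (14531*(1/20677))*(1/9096) = 1748/40493 + (14531/20677)*(1/9096) = 1748/40493 + 14531/188077992 = 329348733799/7615842130056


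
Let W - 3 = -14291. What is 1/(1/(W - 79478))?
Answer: -93766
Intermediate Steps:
W = -14288 (W = 3 - 14291 = -14288)
1/(1/(W - 79478)) = 1/(1/(-14288 - 79478)) = 1/(1/(-93766)) = 1/(-1/93766) = -93766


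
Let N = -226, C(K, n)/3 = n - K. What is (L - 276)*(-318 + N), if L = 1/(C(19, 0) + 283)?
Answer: 16966000/113 ≈ 1.5014e+5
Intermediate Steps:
C(K, n) = -3*K + 3*n (C(K, n) = 3*(n - K) = -3*K + 3*n)
L = 1/226 (L = 1/((-3*19 + 3*0) + 283) = 1/((-57 + 0) + 283) = 1/(-57 + 283) = 1/226 ≈ 0.0044248)
(L - 276)*(-318 + N) = (1/226 - 276)*(-318 - 226) = -62375/226*(-544) = 16966000/113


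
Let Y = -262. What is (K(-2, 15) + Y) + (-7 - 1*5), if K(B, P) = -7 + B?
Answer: -283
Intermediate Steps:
(K(-2, 15) + Y) + (-7 - 1*5) = ((-7 - 2) - 262) + (-7 - 1*5) = (-9 - 262) + (-7 - 5) = -271 - 12 = -283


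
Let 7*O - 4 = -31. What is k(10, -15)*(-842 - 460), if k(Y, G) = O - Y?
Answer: 18042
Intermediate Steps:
O = -27/7 (O = 4/7 + (⅐)*(-31) = 4/7 - 31/7 = -27/7 ≈ -3.8571)
k(Y, G) = -27/7 - Y
k(10, -15)*(-842 - 460) = (-27/7 - 1*10)*(-842 - 460) = (-27/7 - 10)*(-1302) = -97/7*(-1302) = 18042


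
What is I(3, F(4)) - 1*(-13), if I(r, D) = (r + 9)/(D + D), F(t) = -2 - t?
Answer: 12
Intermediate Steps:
I(r, D) = (9 + r)/(2*D) (I(r, D) = (9 + r)/((2*D)) = (9 + r)*(1/(2*D)) = (9 + r)/(2*D))
I(3, F(4)) - 1*(-13) = (9 + 3)/(2*(-2 - 1*4)) - 1*(-13) = (½)*12/(-2 - 4) + 13 = (½)*12/(-6) + 13 = (½)*(-⅙)*12 + 13 = -1 + 13 = 12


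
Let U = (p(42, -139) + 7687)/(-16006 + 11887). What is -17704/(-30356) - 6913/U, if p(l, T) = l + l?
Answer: 216128490529/58974119 ≈ 3664.8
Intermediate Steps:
p(l, T) = 2*l
U = -7771/4119 (U = (2*42 + 7687)/(-16006 + 11887) = (84 + 7687)/(-4119) = 7771*(-1/4119) = -7771/4119 ≈ -1.8866)
-17704/(-30356) - 6913/U = -17704/(-30356) - 6913/(-7771/4119) = -17704*(-1/30356) - 6913*(-4119/7771) = 4426/7589 + 28474647/7771 = 216128490529/58974119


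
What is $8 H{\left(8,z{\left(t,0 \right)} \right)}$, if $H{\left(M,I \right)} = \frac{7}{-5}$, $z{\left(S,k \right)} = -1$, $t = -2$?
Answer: $- \frac{56}{5} \approx -11.2$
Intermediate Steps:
$H{\left(M,I \right)} = - \frac{7}{5}$ ($H{\left(M,I \right)} = 7 \left(- \frac{1}{5}\right) = - \frac{7}{5}$)
$8 H{\left(8,z{\left(t,0 \right)} \right)} = 8 \left(- \frac{7}{5}\right) = - \frac{56}{5}$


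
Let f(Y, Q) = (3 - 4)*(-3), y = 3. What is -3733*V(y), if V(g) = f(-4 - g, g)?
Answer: -11199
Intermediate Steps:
f(Y, Q) = 3 (f(Y, Q) = -1*(-3) = 3)
V(g) = 3
-3733*V(y) = -3733*3 = -11199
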